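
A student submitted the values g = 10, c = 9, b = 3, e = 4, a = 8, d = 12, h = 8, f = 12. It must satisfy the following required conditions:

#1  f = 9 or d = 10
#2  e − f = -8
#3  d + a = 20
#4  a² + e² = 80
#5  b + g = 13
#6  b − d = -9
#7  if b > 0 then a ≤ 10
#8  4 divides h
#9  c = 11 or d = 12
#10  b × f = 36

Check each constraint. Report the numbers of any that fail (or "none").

The assignment fails constraint 1.

#1 f = 12 ≠ 9 and d = 12 ≠ 10; both disjuncts false  no
#2 e − f = 4 − 12 = -8  yes
#3 d + a = 12 + 8 = 20  yes
#4 a² + e² = 8² + 4² = 64 + 16 = 80  yes
#5 b + g = 3 + 10 = 13  yes
#6 b − d = 3 − 12 = -9  yes
#7 b = 3 > 0, so we need a ≤ 10; a = 8 ≤ 10  yes
#8 8 / 4 = 2, so 4 divides 8  yes
#9 c = 9 ≠ 11, but d = 12 = 12 (second disjunct)  yes
#10 b × f = 3 × 12 = 36  yes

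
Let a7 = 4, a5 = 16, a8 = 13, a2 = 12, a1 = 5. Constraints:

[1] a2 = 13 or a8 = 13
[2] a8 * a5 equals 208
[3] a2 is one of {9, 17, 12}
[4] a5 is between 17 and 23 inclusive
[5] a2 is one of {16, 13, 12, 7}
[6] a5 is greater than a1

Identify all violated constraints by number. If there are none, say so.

The assignment fails constraint 4.

[1] a2 = 12 ≠ 13, but a8 = 13 = 13 (second disjunct)  OK
[2] a8 * a5 = 13 * 16 = 208  OK
[3] a2 = 12 is in {9, 17, 12}  OK
[4] a5 = 16 is outside [17, 23]  FAIL
[5] a2 = 12 is in {16, 13, 12, 7}  OK
[6] a5 = 16, a1 = 5; 16 > 5  OK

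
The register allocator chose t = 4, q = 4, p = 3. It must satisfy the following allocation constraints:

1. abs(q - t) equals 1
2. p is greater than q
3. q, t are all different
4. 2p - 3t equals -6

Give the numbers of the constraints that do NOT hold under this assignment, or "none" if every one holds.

The assignment fails constraints 1, 2, and 3.

1. abs(4 - 4) = 0, not 1 — does not hold.
2. p = 3, q = 4; 3 ≤ 4 (want >) — does not hold.
3. q = t = 4, not all different — does not hold.
4. 2p - 3t = 2(3) - 3(4) = -6 — holds.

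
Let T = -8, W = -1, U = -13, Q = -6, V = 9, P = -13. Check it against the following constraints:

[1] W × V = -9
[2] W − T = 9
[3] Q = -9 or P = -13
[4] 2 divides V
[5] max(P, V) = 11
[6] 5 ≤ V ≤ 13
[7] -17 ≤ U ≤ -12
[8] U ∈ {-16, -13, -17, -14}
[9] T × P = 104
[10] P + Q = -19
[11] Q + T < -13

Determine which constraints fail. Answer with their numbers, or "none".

[1] W × V = -1 × 9 = -9 — satisfied.
[2] W − T = -1 − (-8) = 7, not 9 — violated.
[3] Q = -6 ≠ -9, but P = -13 = -13 (second disjunct) — satisfied.
[4] 9 = 2×4 + 1, so 2 does not divide 9 — violated.
[5] max(-13, 9) = 9, not 11 — violated.
[6] V = 9 lies in [5, 13] — satisfied.
[7] U = -13 lies in [-17, -12] — satisfied.
[8] U = -13 is in {-16, -13, -17, -14} — satisfied.
[9] T × P = -8 × (-13) = 104 — satisfied.
[10] P + Q = -13 + (-6) = -19 — satisfied.
[11] Q + T = -6 + (-8) = -14; -14 < -13 — satisfied.

Constraints 2, 4, and 5 do not hold.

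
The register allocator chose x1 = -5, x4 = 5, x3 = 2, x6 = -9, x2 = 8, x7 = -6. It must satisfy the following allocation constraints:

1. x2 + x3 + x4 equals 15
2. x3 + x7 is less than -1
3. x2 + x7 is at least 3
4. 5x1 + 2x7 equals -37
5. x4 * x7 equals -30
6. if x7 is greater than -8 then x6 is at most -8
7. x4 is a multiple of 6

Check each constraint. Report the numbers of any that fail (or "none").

No — constraints 3 and 7 are not satisfied.

1. x2 + x3 + x4 = 8 + 2 + 5 = 15  yes
2. x3 + x7 = 2 + (-6) = -4; -4 < -1  yes
3. x2 + x7 = 8 + (-6) = 2; 2 < 3, bound 3 not met  no
4. 5x1 + 2x7 = 5(-5) + 2(-6) = -37  yes
5. x4 * x7 = 5 * (-6) = -30  yes
6. x7 = -6 > -8, so we need x6 ≤ -8; x6 = -9 ≤ -8  yes
7. 5 = 6*0 + 5, so 6 does not divide 5  no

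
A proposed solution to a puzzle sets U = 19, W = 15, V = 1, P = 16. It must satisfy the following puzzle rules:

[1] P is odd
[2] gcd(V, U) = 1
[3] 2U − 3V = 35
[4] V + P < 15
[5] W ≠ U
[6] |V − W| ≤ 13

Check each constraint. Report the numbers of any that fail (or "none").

[1] P = 16 is even — violated.
[2] gcd(1, 19) = 1 — satisfied.
[3] 2U − 3V = 2(19) − 3(1) = 35 — satisfied.
[4] V + P = 1 + 16 = 17; 17 ≥ 15, bound 15 not met — violated.
[5] W = 15, U = 19; distinct — satisfied.
[6] |1 − 15| = 14; 14 > 13, exceeds bound 13 — violated.

Violated: 1, 4, and 6.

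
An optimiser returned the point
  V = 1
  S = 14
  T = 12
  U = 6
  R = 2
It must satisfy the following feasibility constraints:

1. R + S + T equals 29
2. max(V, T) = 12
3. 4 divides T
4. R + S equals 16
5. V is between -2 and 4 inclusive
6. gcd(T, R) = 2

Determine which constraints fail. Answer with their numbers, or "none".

1. R + S + T = 2 + 14 + 12 = 28, not 29 — does not hold.
2. max(1, 12) = 12 — holds.
3. 12 / 4 = 3, so 4 divides 12 — holds.
4. R + S = 2 + 14 = 16 — holds.
5. V = 1 lies in [-2, 4] — holds.
6. gcd(12, 2) = 2 — holds.

Constraint 1 does not hold.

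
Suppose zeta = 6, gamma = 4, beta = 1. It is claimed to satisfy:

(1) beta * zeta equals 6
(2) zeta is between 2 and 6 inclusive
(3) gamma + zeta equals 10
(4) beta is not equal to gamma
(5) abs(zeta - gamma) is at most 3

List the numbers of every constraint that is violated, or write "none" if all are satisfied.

The assignment satisfies every constraint.

(1) beta * zeta = 1 * 6 = 6 — holds.
(2) zeta = 6 lies in [2, 6] — holds.
(3) gamma + zeta = 4 + 6 = 10 — holds.
(4) beta = 1, gamma = 4; distinct — holds.
(5) abs(6 - 4) = 2; 2 ≤ 3 — holds.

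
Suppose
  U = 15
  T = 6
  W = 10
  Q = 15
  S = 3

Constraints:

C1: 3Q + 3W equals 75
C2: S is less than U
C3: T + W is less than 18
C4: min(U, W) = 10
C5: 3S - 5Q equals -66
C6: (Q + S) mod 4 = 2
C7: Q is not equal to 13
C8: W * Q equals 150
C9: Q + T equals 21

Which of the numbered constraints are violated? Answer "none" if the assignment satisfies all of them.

C1: 3Q + 3W = 3(15) + 3(10) = 75  ✔
C2: S = 3, U = 15; 3 < 15  ✔
C3: T + W = 6 + 10 = 16; 16 < 18  ✔
C4: min(15, 10) = 10  ✔
C5: 3S - 5Q = 3(3) - 5(15) = -66  ✔
C6: Q + S = 18; 18 mod 4 = 2  ✔
C7: Q = 15, and 15 ≠ 13  ✔
C8: W * Q = 10 * 15 = 150  ✔
C9: Q + T = 15 + 6 = 21  ✔

No violations.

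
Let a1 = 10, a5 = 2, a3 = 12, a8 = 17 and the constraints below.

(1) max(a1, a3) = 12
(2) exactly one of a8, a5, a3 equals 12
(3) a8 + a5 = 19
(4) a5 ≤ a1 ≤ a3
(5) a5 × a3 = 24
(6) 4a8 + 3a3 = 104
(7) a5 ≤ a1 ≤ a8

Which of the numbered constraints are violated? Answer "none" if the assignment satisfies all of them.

(1) max(10, 12) = 12 — OK.
(2) a8=17, a5=2, a3=12; 1 of them equals 12 — OK.
(3) a8 + a5 = 17 + 2 = 19 — OK.
(4) values 2 ≤ 10 ≤ 12 — OK.
(5) a5 × a3 = 2 × 12 = 24 — OK.
(6) 4a8 + 3a3 = 4(17) + 3(12) = 104 — OK.
(7) values 2 ≤ 10 ≤ 17 — OK.

None — every constraint holds.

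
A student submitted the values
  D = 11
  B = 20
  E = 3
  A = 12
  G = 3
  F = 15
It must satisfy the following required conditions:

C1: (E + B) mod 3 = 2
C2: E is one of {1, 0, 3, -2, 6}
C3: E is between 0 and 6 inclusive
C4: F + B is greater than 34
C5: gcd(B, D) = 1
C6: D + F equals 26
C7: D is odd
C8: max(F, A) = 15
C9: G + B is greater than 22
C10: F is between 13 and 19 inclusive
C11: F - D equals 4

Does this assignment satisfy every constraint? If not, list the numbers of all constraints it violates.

All constraints are satisfied.

C1: E + B = 23; 23 mod 3 = 2 — holds.
C2: E = 3 is in {1, 0, 3, -2, 6} — holds.
C3: E = 3 lies in [0, 6] — holds.
C4: F + B = 15 + 20 = 35; 35 > 34 — holds.
C5: gcd(20, 11) = 1 — holds.
C6: D + F = 11 + 15 = 26 — holds.
C7: D = 11 is odd — holds.
C8: max(15, 12) = 15 — holds.
C9: G + B = 3 + 20 = 23; 23 > 22 — holds.
C10: F = 15 lies in [13, 19] — holds.
C11: F - D = 15 - 11 = 4 — holds.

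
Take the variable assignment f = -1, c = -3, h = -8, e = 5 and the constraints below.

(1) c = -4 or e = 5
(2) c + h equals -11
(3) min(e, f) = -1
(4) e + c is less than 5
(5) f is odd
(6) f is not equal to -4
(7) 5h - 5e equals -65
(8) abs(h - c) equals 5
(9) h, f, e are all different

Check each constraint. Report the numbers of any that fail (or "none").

(1) c = -3 ≠ -4, but e = 5 = 5 (second disjunct)  ✔
(2) c + h = -3 + (-8) = -11  ✔
(3) min(5, -1) = -1  ✔
(4) e + c = 5 + (-3) = 2; 2 < 5  ✔
(5) f = -1 is odd  ✔
(6) f = -1, and -1 ≠ -4  ✔
(7) 5h - 5e = 5(-8) - 5(5) = -65  ✔
(8) abs(-8 - (-3)) = 5  ✔
(9) values -8, -1, 5 are pairwise distinct  ✔

Yes — all constraints hold.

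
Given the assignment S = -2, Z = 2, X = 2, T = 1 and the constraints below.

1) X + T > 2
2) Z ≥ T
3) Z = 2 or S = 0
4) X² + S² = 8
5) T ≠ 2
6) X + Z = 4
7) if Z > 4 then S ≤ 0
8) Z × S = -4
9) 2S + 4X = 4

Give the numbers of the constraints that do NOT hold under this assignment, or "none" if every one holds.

1) X + T = 2 + 1 = 3; 3 > 2 — holds.
2) Z = 2, T = 1; 2 ≥ 1 — holds.
3) Z = 2 = 2 (first disjunct) — holds.
4) X² + S² = 2² + (-2)² = 4 + 4 = 8 — holds.
5) T = 1, and 1 ≠ 2 — holds.
6) X + Z = 2 + 2 = 4 — holds.
7) Z = 2, not > 4; antecedent false, conditional vacuously true — holds.
8) Z × S = 2 × (-2) = -4 — holds.
9) 2S + 4X = 2(-2) + 4(2) = 4 — holds.

The assignment satisfies every constraint.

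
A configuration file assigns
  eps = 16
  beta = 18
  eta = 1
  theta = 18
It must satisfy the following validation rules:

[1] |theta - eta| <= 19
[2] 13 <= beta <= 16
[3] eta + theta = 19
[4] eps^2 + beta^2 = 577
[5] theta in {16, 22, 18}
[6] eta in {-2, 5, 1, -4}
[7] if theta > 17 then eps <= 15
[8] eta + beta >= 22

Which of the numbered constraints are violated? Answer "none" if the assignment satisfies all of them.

Violated: 2, 4, 7, and 8.

[1] |18 - 1| = 17; 17 ≤ 19 — OK.
[2] beta = 18 is outside [13, 16] — violated.
[3] eta + theta = 1 + 18 = 19 — OK.
[4] eps^2 + beta^2 = 16^2 + 18^2 = 256 + 324 = 580, not 577 — violated.
[5] theta = 18 is in {16, 22, 18} — OK.
[6] eta = 1 is in {-2, 5, 1, -4} — OK.
[7] theta = 18 > 17, so we need eps ≤ 15; but eps = 16 > 15 — violated.
[8] eta + beta = 1 + 18 = 19; 19 < 22, bound 22 not met — violated.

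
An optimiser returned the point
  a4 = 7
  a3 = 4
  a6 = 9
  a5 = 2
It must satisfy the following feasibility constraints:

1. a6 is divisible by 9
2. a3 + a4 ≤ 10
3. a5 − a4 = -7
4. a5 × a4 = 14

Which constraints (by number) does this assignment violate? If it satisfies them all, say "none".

1. 9 / 9 = 1, so 9 divides 9  yes
2. a3 + a4 = 4 + 7 = 11; 11 > 10, bound 10 not met  no
3. a5 − a4 = 2 − 7 = -5, not -7  no
4. a5 × a4 = 2 × 7 = 14  yes

Violated: 2 and 3.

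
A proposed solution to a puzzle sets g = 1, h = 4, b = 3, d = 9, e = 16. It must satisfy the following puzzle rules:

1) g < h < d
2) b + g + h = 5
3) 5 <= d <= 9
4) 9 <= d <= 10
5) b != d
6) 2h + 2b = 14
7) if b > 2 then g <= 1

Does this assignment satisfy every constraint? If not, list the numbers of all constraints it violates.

1) values 1 < 4 < 9  yes
2) b + g + h = 3 + 1 + 4 = 8, not 5  no
3) d = 9 lies in [5, 9]  yes
4) d = 9 lies in [9, 10]  yes
5) b = 3, d = 9; distinct  yes
6) 2h + 2b = 2(4) + 2(3) = 14  yes
7) b = 3 > 2, so we need g ≤ 1; g = 1 ≤ 1  yes

Constraint 2 is violated.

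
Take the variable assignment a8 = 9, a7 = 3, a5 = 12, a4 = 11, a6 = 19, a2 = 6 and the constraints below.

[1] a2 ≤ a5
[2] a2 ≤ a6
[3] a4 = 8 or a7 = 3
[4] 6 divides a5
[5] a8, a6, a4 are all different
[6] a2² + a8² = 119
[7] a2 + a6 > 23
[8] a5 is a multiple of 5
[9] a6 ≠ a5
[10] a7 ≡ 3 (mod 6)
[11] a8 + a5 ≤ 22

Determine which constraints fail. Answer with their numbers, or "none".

Constraints 6, 8 do not hold.

[1] a2 = 6, a5 = 12; 6 ≤ 12 — holds.
[2] a2 = 6, a6 = 19; 6 ≤ 19 — holds.
[3] a4 = 11 ≠ 8, but a7 = 3 = 3 (second disjunct) — holds.
[4] 12 / 6 = 2, so 6 divides 12 — holds.
[5] values 9, 19, 11 are pairwise distinct — holds.
[6] a2² + a8² = 6² + 9² = 36 + 81 = 117, not 119 — does not hold.
[7] a2 + a6 = 6 + 19 = 25; 25 > 23 — holds.
[8] 12 = 5×2 + 2, so 5 does not divide 12 — does not hold.
[9] a6 = 19, a5 = 12; distinct — holds.
[10] 3 mod 6 = 3 — holds.
[11] a8 + a5 = 9 + 12 = 21; 21 ≤ 22 — holds.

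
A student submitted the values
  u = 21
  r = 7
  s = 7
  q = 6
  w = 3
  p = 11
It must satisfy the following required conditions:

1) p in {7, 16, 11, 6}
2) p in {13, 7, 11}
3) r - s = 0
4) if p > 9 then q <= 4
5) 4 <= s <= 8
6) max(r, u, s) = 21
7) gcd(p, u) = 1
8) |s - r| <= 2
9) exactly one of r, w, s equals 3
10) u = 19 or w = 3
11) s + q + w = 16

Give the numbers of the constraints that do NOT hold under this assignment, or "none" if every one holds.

Constraint 4 is violated.

1) p = 11 is in {7, 16, 11, 6}  ✔
2) p = 11 is in {13, 7, 11}  ✔
3) r - s = 7 - 7 = 0  ✔
4) p = 11 > 9, so we need q ≤ 4; but q = 6 > 4  ✘
5) s = 7 lies in [4, 8]  ✔
6) max(7, 21, 7) = 21  ✔
7) gcd(11, 21) = 1  ✔
8) |7 - 7| = 0; 0 ≤ 2  ✔
9) r=7, w=3, s=7; 1 of them equals 3  ✔
10) u = 21 ≠ 19, but w = 3 = 3 (second disjunct)  ✔
11) s + q + w = 7 + 6 + 3 = 16  ✔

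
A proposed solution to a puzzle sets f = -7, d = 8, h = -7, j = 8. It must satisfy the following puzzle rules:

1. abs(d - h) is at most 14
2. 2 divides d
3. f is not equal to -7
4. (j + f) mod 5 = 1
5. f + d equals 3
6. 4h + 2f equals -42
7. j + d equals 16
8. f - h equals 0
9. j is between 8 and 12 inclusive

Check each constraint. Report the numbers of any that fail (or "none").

Constraints 1, 3, and 5 are violated.

1. abs(8 - (-7)) = 15; 15 > 14, exceeds bound 14  no
2. 8 / 2 = 4, so 2 divides 8  yes
3. f = -7, but -7 is required to differ  no
4. j + f = 1; 1 mod 5 = 1  yes
5. f + d = -7 + 8 = 1, not 3  no
6. 4h + 2f = 4(-7) + 2(-7) = -42  yes
7. j + d = 8 + 8 = 16  yes
8. f - h = -7 - (-7) = 0  yes
9. j = 8 lies in [8, 12]  yes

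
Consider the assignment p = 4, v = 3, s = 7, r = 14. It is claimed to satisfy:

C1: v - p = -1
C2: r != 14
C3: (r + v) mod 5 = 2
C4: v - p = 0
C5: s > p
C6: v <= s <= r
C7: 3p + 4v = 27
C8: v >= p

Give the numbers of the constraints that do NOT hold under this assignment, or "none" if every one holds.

C1: v - p = 3 - 4 = -1  ✓
C2: r = 14, but 14 is required to differ  ✗
C3: r + v = 17; 17 mod 5 = 2  ✓
C4: v - p = 3 - 4 = -1, not 0  ✗
C5: s = 7, p = 4; 7 > 4  ✓
C6: values 3 <= 7 <= 14  ✓
C7: 3p + 4v = 3(4) + 4(3) = 24, not 27  ✗
C8: v = 3, p = 4; 3 < 4 (want ≥)  ✗

No — constraints 2, 4, 7, and 8 are not satisfied.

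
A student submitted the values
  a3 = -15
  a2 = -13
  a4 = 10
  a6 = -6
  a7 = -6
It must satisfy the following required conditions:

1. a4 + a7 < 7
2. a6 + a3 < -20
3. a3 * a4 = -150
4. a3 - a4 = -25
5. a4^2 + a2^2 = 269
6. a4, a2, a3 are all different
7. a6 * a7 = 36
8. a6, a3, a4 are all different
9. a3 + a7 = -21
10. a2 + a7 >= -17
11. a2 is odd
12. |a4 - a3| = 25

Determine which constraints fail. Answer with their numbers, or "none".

1. a4 + a7 = 10 + (-6) = 4; 4 < 7  OK
2. a6 + a3 = -6 + (-15) = -21; -21 < -20  OK
3. a3 * a4 = -15 * 10 = -150  OK
4. a3 - a4 = -15 - 10 = -25  OK
5. a4^2 + a2^2 = 10^2 + (-13)^2 = 100 + 169 = 269  OK
6. values 10, -13, -15 are pairwise distinct  OK
7. a6 * a7 = -6 * (-6) = 36  OK
8. values -6, -15, 10 are pairwise distinct  OK
9. a3 + a7 = -15 + (-6) = -21  OK
10. a2 + a7 = -13 + (-6) = -19; -19 < -17, bound -17 not met  FAIL
11. a2 = -13 is odd  OK
12. |10 - (-15)| = 25  OK

Violated: 10.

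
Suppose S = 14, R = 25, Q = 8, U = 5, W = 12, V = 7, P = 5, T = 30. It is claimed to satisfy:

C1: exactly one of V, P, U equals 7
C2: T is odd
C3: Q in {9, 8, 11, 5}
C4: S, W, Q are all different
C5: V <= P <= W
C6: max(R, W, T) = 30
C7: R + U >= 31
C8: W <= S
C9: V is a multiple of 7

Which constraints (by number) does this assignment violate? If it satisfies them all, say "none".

Constraints 2, 5, and 7 are violated.

C1: V=7, P=5, U=5; 1 of them equals 7 — holds.
C2: T = 30 is even — does not hold.
C3: Q = 8 is in {9, 8, 11, 5} — holds.
C4: values 14, 12, 8 are pairwise distinct — holds.
C5: values 7, 5, 12; V = 7 is not <= P = 5 — does not hold.
C6: max(25, 12, 30) = 30 — holds.
C7: R + U = 25 + 5 = 30; 30 < 31, bound 31 not met — does not hold.
C8: W = 12, S = 14; 12 ≤ 14 — holds.
C9: 7 / 7 = 1, so 7 divides 7 — holds.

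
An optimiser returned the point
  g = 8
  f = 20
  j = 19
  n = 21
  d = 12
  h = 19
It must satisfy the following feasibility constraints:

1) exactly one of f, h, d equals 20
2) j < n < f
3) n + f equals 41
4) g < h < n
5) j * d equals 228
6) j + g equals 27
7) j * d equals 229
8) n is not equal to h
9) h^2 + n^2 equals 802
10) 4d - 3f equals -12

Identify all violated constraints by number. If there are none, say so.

1) f=20, h=19, d=12; 1 of them equals 20  ✓
2) values 19, 21, 20; n = 21 is not < f = 20  ✗
3) n + f = 21 + 20 = 41  ✓
4) values 8 < 19 < 21  ✓
5) j * d = 19 * 12 = 228  ✓
6) j + g = 19 + 8 = 27  ✓
7) j * d = 19 * 12 = 228, not 229  ✗
8) n = 21, h = 19; distinct  ✓
9) h^2 + n^2 = 19^2 + 21^2 = 361 + 441 = 802  ✓
10) 4d - 3f = 4(12) - 3(20) = -12  ✓

No — constraints 2 and 7 are not satisfied.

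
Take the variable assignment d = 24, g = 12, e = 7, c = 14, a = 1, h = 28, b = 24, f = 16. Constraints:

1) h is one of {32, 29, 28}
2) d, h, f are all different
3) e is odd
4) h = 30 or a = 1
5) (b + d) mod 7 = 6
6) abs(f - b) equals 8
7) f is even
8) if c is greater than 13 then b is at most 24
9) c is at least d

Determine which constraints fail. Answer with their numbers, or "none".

Violated: 9.

1) h = 28 is in {32, 29, 28} — holds.
2) values 24, 28, 16 are pairwise distinct — holds.
3) e = 7 is odd — holds.
4) h = 28 ≠ 30, but a = 1 = 1 (second disjunct) — holds.
5) b + d = 48; 48 mod 7 = 6 — holds.
6) abs(16 - 24) = 8 — holds.
7) f = 16 is even — holds.
8) c = 14 > 13, so we need b ≤ 24; b = 24 ≤ 24 — holds.
9) c = 14, d = 24; 14 < 24 (want ≥) — fails.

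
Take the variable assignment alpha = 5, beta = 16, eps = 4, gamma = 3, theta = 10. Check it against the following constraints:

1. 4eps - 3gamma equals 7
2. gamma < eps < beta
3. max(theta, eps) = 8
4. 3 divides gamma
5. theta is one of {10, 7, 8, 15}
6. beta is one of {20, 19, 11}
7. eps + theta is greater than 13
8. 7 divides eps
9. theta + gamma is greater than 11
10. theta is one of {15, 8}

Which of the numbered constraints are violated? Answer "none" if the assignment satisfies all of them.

1. 4eps - 3gamma = 4(4) - 3(3) = 7 — holds.
2. values 3 < 4 < 16 — holds.
3. max(10, 4) = 10, not 8 — does not hold.
4. 3 / 3 = 1, so 3 divides 3 — holds.
5. theta = 10 is in {10, 7, 8, 15} — holds.
6. beta = 16 is not in {20, 19, 11} — does not hold.
7. eps + theta = 4 + 10 = 14; 14 > 13 — holds.
8. 4 = 7*0 + 4, so 7 does not divide 4 — does not hold.
9. theta + gamma = 10 + 3 = 13; 13 > 11 — holds.
10. theta = 10 is not in {15, 8} — does not hold.

No — constraints 3, 6, 8, and 10 are not satisfied.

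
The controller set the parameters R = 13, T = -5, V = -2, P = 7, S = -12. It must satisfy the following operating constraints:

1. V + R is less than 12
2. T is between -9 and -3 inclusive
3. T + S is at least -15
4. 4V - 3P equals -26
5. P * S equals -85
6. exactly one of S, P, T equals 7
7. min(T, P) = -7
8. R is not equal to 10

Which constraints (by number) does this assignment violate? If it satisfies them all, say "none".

The assignment fails constraints 3, 4, 5, and 7.

1. V + R = -2 + 13 = 11; 11 < 12  ✔
2. T = -5 lies in [-9, -3]  ✔
3. T + S = -5 + (-12) = -17; -17 < -15, bound -15 not met  ✘
4. 4V - 3P = 4(-2) - 3(7) = -29, not -26  ✘
5. P * S = 7 * (-12) = -84, not -85  ✘
6. S=-12, P=7, T=-5; 1 of them equals 7  ✔
7. min(-5, 7) = -5, not -7  ✘
8. R = 13, and 13 ≠ 10  ✔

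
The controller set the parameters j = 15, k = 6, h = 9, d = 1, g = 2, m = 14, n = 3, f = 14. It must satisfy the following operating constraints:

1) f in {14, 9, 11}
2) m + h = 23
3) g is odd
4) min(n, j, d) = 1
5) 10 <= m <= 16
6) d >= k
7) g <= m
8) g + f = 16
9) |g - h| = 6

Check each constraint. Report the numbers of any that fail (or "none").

1) f = 14 is in {14, 9, 11} — holds.
2) m + h = 14 + 9 = 23 — holds.
3) g = 2 is even — does not hold.
4) min(3, 15, 1) = 1 — holds.
5) m = 14 lies in [10, 16] — holds.
6) d = 1, k = 6; 1 < 6 (want ≥) — does not hold.
7) g = 2, m = 14; 2 ≤ 14 — holds.
8) g + f = 2 + 14 = 16 — holds.
9) |2 - 9| = 7, not 6 — does not hold.

Violated: 3, 6, and 9.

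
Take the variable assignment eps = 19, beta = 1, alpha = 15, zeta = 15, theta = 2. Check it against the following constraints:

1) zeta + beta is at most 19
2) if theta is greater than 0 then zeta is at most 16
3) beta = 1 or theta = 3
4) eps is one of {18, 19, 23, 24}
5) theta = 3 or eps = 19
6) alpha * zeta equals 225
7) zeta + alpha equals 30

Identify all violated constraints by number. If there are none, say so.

The assignment satisfies every constraint.

1) zeta + beta = 15 + 1 = 16; 16 ≤ 19  holds
2) theta = 2 > 0, so we need zeta ≤ 16; zeta = 15 ≤ 16  holds
3) beta = 1 = 1 (first disjunct)  holds
4) eps = 19 is in {18, 19, 23, 24}  holds
5) theta = 2 ≠ 3, but eps = 19 = 19 (second disjunct)  holds
6) alpha * zeta = 15 * 15 = 225  holds
7) zeta + alpha = 15 + 15 = 30  holds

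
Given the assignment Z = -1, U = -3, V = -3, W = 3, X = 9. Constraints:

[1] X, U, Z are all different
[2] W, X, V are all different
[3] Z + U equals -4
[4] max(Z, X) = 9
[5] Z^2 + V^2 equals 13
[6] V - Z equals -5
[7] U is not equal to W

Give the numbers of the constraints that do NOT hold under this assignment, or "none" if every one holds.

[1] values 9, -3, -1 are pairwise distinct  ✔
[2] values 3, 9, -3 are pairwise distinct  ✔
[3] Z + U = -1 + (-3) = -4  ✔
[4] max(-1, 9) = 9  ✔
[5] Z^2 + V^2 = (-1)^2 + (-3)^2 = 1 + 9 = 10, not 13  ✘
[6] V - Z = -3 - (-1) = -2, not -5  ✘
[7] U = -3, W = 3; distinct  ✔

The assignment fails constraints 5 and 6.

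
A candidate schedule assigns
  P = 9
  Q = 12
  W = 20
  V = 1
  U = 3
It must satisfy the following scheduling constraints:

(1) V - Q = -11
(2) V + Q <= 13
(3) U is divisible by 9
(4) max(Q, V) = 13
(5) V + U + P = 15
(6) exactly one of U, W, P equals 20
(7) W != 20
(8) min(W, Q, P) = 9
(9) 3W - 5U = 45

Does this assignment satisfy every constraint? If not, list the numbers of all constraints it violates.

(1) V - Q = 1 - 12 = -11  OK
(2) V + Q = 1 + 12 = 13; 13 ≤ 13  OK
(3) 3 = 9*0 + 3, so 9 does not divide 3  FAIL
(4) max(12, 1) = 12, not 13  FAIL
(5) V + U + P = 1 + 3 + 9 = 13, not 15  FAIL
(6) U=3, W=20, P=9; 1 of them equals 20  OK
(7) W = 20, but 20 is required to differ  FAIL
(8) min(20, 12, 9) = 9  OK
(9) 3W - 5U = 3(20) - 5(3) = 45  OK

No — constraints 3, 4, 5, 7 are not satisfied.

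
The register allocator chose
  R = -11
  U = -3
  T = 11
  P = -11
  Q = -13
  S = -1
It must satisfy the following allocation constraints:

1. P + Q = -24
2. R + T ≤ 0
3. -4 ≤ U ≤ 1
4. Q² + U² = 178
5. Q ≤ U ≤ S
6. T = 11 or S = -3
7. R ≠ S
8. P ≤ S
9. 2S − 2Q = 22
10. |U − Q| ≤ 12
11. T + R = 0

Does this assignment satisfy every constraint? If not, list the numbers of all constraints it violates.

The assignment fails constraint 9.

1. P + Q = -11 + (-13) = -24  true
2. R + T = -11 + 11 = 0; 0 ≤ 0  true
3. U = -3 lies in [-4, 1]  true
4. Q² + U² = (-13)² + (-3)² = 169 + 9 = 178  true
5. values -13 ≤ -3 ≤ -1  true
6. T = 11 = 11 (first disjunct)  true
7. R = -11, S = -1; distinct  true
8. P = -11, S = -1; -11 ≤ -1  true
9. 2S − 2Q = 2(-1) − 2(-13) = 24, not 22  false
10. |-3 − (-13)| = 10; 10 ≤ 12  true
11. T + R = 11 + (-11) = 0  true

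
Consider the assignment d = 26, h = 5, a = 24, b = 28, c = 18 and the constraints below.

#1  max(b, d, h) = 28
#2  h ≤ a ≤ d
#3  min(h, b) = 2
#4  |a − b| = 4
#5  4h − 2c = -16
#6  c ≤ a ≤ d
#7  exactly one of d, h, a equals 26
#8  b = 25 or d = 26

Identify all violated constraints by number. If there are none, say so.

#1 max(28, 26, 5) = 28 — OK.
#2 values 5 ≤ 24 ≤ 26 — OK.
#3 min(5, 28) = 5, not 2 — violated.
#4 |24 − 28| = 4 — OK.
#5 4h − 2c = 4(5) − 2(18) = -16 — OK.
#6 values 18 ≤ 24 ≤ 26 — OK.
#7 d=26, h=5, a=24; 1 of them equals 26 — OK.
#8 b = 28 ≠ 25, but d = 26 = 26 (second disjunct) — OK.

Violated: 3.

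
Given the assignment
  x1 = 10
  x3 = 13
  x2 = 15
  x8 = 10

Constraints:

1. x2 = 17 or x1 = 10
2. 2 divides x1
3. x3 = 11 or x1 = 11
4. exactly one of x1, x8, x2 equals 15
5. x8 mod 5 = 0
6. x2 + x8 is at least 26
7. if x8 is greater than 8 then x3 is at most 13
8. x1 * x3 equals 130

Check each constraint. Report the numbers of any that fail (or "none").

No — constraints 3 and 6 are not satisfied.

1. x2 = 15 ≠ 17, but x1 = 10 = 10 (second disjunct) — satisfied.
2. 10 / 2 = 5, so 2 divides 10 — satisfied.
3. x3 = 13 ≠ 11 and x1 = 10 ≠ 11; both disjuncts false — violated.
4. x1=10, x8=10, x2=15; 1 of them equals 15 — satisfied.
5. 10 mod 5 = 0 — satisfied.
6. x2 + x8 = 15 + 10 = 25; 25 < 26, bound 26 not met — violated.
7. x8 = 10 > 8, so we need x3 ≤ 13; x3 = 13 ≤ 13 — satisfied.
8. x1 * x3 = 10 * 13 = 130 — satisfied.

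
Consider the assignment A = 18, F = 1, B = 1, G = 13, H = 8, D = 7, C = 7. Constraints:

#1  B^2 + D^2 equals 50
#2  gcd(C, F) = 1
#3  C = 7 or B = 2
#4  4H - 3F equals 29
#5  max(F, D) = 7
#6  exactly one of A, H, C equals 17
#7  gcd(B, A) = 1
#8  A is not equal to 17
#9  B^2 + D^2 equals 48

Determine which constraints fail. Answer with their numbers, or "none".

#1 B^2 + D^2 = 1^2 + 7^2 = 1 + 49 = 50 — OK.
#2 gcd(7, 1) = 1 — OK.
#3 C = 7 = 7 (first disjunct) — OK.
#4 4H - 3F = 4(8) - 3(1) = 29 — OK.
#5 max(1, 7) = 7 — OK.
#6 A=18, H=8, C=7; 0 of them equal 17, not exactly one — violated.
#7 gcd(1, 18) = 1 — OK.
#8 A = 18, and 18 ≠ 17 — OK.
#9 B^2 + D^2 = 1^2 + 7^2 = 1 + 49 = 50, not 48 — violated.

Constraints 6 and 9 are violated.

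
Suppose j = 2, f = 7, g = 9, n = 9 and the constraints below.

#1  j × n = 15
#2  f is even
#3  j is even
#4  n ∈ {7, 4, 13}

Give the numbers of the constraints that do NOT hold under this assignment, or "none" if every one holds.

No — constraints 1, 2, and 4 are not satisfied.

#1 j × n = 2 × 9 = 18, not 15  fails
#2 f = 7 is odd  fails
#3 j = 2 is even  holds
#4 n = 9 is not in {7, 4, 13}  fails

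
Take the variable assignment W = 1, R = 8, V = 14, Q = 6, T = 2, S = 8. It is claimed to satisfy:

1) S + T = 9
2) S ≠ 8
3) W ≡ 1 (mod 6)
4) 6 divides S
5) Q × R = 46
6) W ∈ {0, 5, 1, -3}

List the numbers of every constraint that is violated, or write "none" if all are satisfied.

Constraints 1, 2, 4, and 5 do not hold.

1) S + T = 8 + 2 = 10, not 9 — does not hold.
2) S = 8, but 8 is required to differ — does not hold.
3) 1 mod 6 = 1 — holds.
4) 8 = 6×1 + 2, so 6 does not divide 8 — does not hold.
5) Q × R = 6 × 8 = 48, not 46 — does not hold.
6) W = 1 is in {0, 5, 1, -3} — holds.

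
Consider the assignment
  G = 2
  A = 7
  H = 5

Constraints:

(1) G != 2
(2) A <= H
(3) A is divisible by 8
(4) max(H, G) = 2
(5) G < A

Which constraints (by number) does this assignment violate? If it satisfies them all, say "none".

Constraints 1, 2, 3, 4 are violated.

(1) G = 2, but 2 is required to differ — violated.
(2) A = 7, H = 5; 7 > 5 (want ≤) — violated.
(3) 7 = 8*0 + 7, so 8 does not divide 7 — violated.
(4) max(5, 2) = 5, not 2 — violated.
(5) G = 2, A = 7; 2 < 7 — OK.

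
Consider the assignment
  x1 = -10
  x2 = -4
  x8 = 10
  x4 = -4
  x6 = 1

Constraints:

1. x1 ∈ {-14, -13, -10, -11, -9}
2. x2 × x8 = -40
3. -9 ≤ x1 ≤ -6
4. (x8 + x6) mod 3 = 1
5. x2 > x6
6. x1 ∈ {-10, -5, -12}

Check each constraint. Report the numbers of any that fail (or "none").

1. x1 = -10 is in {-14, -13, -10, -11, -9}  yes
2. x2 × x8 = -4 × 10 = -40  yes
3. x1 = -10 is outside [-9, -6]  no
4. x8 + x6 = 11; 11 mod 3 = 2, not 1  no
5. x2 = -4, x6 = 1; -4 ≤ 1 (want >)  no
6. x1 = -10 is in {-10, -5, -12}  yes

No — constraints 3, 4, 5 are not satisfied.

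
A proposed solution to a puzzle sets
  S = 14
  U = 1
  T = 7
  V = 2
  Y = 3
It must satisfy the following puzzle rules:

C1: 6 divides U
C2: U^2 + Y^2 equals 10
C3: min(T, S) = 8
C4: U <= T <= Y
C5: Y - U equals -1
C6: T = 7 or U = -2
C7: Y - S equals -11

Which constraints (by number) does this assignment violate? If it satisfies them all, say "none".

C1: 1 = 6*0 + 1, so 6 does not divide 1  ✗
C2: U^2 + Y^2 = 1^2 + 3^2 = 1 + 9 = 10  ✓
C3: min(7, 14) = 7, not 8  ✗
C4: values 1, 7, 3; T = 7 is not <= Y = 3  ✗
C5: Y - U = 3 - 1 = 2, not -1  ✗
C6: T = 7 = 7 (first disjunct)  ✓
C7: Y - S = 3 - 14 = -11  ✓

The assignment fails constraints 1, 3, 4, and 5.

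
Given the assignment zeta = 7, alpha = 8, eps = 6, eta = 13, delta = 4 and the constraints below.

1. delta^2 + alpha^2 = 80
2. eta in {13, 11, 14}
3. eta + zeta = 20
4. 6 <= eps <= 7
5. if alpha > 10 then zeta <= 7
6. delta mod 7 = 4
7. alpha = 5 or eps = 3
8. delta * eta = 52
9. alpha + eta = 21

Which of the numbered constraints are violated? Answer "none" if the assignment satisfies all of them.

1. delta^2 + alpha^2 = 4^2 + 8^2 = 16 + 64 = 80  OK
2. eta = 13 is in {13, 11, 14}  OK
3. eta + zeta = 13 + 7 = 20  OK
4. eps = 6 lies in [6, 7]  OK
5. alpha = 8, not > 10; antecedent false, conditional vacuously true  OK
6. 4 mod 7 = 4  OK
7. alpha = 8 ≠ 5 and eps = 6 ≠ 3; both disjuncts false  FAIL
8. delta * eta = 4 * 13 = 52  OK
9. alpha + eta = 8 + 13 = 21  OK

Constraint 7 is violated.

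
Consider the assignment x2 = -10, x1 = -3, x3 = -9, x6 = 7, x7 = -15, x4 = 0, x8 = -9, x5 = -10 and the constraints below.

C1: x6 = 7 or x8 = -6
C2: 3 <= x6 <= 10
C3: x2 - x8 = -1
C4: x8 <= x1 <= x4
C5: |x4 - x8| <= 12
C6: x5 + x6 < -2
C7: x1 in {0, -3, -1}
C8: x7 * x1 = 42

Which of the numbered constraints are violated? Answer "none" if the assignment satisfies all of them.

No — constraint 8 is not satisfied.

C1: x6 = 7 = 7 (first disjunct) — holds.
C2: x6 = 7 lies in [3, 10] — holds.
C3: x2 - x8 = -10 - (-9) = -1 — holds.
C4: values -9 <= -3 <= 0 — holds.
C5: |0 - (-9)| = 9; 9 ≤ 12 — holds.
C6: x5 + x6 = -10 + 7 = -3; -3 < -2 — holds.
C7: x1 = -3 is in {0, -3, -1} — holds.
C8: x7 * x1 = -15 * (-3) = 45, not 42 — fails.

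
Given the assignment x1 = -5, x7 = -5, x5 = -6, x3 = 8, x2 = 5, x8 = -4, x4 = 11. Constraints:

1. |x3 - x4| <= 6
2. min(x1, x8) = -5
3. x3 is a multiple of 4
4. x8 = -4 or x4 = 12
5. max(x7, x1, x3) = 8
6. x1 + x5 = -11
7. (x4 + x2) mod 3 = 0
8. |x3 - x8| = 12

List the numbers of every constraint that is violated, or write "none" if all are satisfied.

1. |8 - 11| = 3; 3 ≤ 6  true
2. min(-5, -4) = -5  true
3. 8 / 4 = 2, so 4 divides 8  true
4. x8 = -4 = -4 (first disjunct)  true
5. max(-5, -5, 8) = 8  true
6. x1 + x5 = -5 + (-6) = -11  true
7. x4 + x2 = 16; 16 mod 3 = 1, not 0  false
8. |8 - (-4)| = 12  true

Constraint 7 does not hold.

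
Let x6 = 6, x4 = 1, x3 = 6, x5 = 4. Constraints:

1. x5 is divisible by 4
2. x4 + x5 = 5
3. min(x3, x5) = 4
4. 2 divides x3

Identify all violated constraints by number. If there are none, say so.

1. 4 / 4 = 1, so 4 divides 4  true
2. x4 + x5 = 1 + 4 = 5  true
3. min(6, 4) = 4  true
4. 6 / 2 = 3, so 2 divides 6  true

None — every constraint holds.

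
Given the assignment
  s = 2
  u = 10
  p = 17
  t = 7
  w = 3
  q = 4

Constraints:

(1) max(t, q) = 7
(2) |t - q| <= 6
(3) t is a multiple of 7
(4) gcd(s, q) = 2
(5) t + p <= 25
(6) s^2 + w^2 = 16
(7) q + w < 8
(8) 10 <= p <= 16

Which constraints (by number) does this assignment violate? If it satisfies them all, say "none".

(1) max(7, 4) = 7  yes
(2) |7 - 4| = 3; 3 ≤ 6  yes
(3) 7 / 7 = 1, so 7 divides 7  yes
(4) gcd(2, 4) = 2  yes
(5) t + p = 7 + 17 = 24; 24 ≤ 25  yes
(6) s^2 + w^2 = 2^2 + 3^2 = 4 + 9 = 13, not 16  no
(7) q + w = 4 + 3 = 7; 7 < 8  yes
(8) p = 17 is outside [10, 16]  no

Constraints 6, 8 are violated.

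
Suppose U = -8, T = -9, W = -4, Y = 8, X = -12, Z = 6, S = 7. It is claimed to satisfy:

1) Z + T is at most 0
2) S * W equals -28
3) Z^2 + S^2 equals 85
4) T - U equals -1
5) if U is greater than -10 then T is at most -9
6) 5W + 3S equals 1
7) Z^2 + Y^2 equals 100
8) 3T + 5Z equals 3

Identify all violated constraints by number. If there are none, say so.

1) Z + T = 6 + (-9) = -3; -3 ≤ 0  yes
2) S * W = 7 * (-4) = -28  yes
3) Z^2 + S^2 = 6^2 + 7^2 = 36 + 49 = 85  yes
4) T - U = -9 - (-8) = -1  yes
5) U = -8 > -10, so we need T ≤ -9; T = -9 ≤ -9  yes
6) 5W + 3S = 5(-4) + 3(7) = 1  yes
7) Z^2 + Y^2 = 6^2 + 8^2 = 36 + 64 = 100  yes
8) 3T + 5Z = 3(-9) + 5(6) = 3  yes

None — every constraint holds.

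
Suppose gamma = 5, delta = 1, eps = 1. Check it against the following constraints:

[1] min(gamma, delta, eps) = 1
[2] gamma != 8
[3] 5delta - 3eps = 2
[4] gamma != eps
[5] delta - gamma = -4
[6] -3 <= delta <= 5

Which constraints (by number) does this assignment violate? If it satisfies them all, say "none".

Yes — all constraints hold.

[1] min(5, 1, 1) = 1 — holds.
[2] gamma = 5, and 5 ≠ 8 — holds.
[3] 5delta - 3eps = 5(1) - 3(1) = 2 — holds.
[4] gamma = 5, eps = 1; distinct — holds.
[5] delta - gamma = 1 - 5 = -4 — holds.
[6] delta = 1 lies in [-3, 5] — holds.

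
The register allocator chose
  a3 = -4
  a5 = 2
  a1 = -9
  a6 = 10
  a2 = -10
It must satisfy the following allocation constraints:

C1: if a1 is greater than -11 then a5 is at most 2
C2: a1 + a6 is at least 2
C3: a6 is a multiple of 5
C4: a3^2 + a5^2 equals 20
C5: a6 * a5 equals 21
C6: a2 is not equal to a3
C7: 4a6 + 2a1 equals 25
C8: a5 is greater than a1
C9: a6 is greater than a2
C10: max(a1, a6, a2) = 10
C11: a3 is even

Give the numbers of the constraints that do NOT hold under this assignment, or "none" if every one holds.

Violated: 2, 5, and 7.

C1: a1 = -9 > -11, so we need a5 ≤ 2; a5 = 2 ≤ 2  holds
C2: a1 + a6 = -9 + 10 = 1; 1 < 2, bound 2 not met  fails
C3: 10 / 5 = 2, so 5 divides 10  holds
C4: a3^2 + a5^2 = (-4)^2 + 2^2 = 16 + 4 = 20  holds
C5: a6 * a5 = 10 * 2 = 20, not 21  fails
C6: a2 = -10, a3 = -4; distinct  holds
C7: 4a6 + 2a1 = 4(10) + 2(-9) = 22, not 25  fails
C8: a5 = 2, a1 = -9; 2 > -9  holds
C9: a6 = 10, a2 = -10; 10 > -10  holds
C10: max(-9, 10, -10) = 10  holds
C11: a3 = -4 is even  holds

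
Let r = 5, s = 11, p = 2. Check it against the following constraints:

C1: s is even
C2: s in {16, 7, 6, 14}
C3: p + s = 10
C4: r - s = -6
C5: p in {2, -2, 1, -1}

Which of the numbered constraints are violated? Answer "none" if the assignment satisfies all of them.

Violated: 1, 2, and 3.

C1: s = 11 is odd — does not hold.
C2: s = 11 is not in {16, 7, 6, 14} — does not hold.
C3: p + s = 2 + 11 = 13, not 10 — does not hold.
C4: r - s = 5 - 11 = -6 — holds.
C5: p = 2 is in {2, -2, 1, -1} — holds.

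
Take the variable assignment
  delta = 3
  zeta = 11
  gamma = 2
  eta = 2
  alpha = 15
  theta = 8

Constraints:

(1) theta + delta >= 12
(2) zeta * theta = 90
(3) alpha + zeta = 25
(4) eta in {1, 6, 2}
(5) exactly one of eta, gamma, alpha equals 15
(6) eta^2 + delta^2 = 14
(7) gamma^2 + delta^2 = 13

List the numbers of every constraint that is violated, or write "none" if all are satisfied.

(1) theta + delta = 8 + 3 = 11; 11 < 12, bound 12 not met — does not hold.
(2) zeta * theta = 11 * 8 = 88, not 90 — does not hold.
(3) alpha + zeta = 15 + 11 = 26, not 25 — does not hold.
(4) eta = 2 is in {1, 6, 2} — holds.
(5) eta=2, gamma=2, alpha=15; 1 of them equals 15 — holds.
(6) eta^2 + delta^2 = 2^2 + 3^2 = 4 + 9 = 13, not 14 — does not hold.
(7) gamma^2 + delta^2 = 2^2 + 3^2 = 4 + 9 = 13 — holds.

Constraints 1, 2, 3, 6 do not hold.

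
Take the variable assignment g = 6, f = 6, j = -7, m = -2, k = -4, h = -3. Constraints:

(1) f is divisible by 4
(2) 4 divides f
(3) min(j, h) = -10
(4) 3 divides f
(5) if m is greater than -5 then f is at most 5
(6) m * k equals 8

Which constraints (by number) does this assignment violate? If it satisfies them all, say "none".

Constraints 1, 2, 3, and 5 are violated.

(1) 6 = 4*1 + 2, so 4 does not divide 6 — violated.
(2) 6 = 4*1 + 2, so 4 does not divide 6 — violated.
(3) min(-7, -3) = -7, not -10 — violated.
(4) 6 / 3 = 2, so 3 divides 6 — satisfied.
(5) m = -2 > -5, so we need f ≤ 5; but f = 6 > 5 — violated.
(6) m * k = -2 * (-4) = 8 — satisfied.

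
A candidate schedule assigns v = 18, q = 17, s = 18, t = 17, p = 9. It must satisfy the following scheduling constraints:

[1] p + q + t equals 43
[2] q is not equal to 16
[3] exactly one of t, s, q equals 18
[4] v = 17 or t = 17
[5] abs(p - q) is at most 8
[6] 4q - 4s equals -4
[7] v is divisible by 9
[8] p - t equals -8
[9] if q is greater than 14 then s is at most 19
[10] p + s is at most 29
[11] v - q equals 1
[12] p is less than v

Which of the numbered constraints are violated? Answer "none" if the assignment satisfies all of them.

All constraints are satisfied.

[1] p + q + t = 9 + 17 + 17 = 43 — holds.
[2] q = 17, and 17 ≠ 16 — holds.
[3] t=17, s=18, q=17; 1 of them equals 18 — holds.
[4] v = 18 ≠ 17, but t = 17 = 17 (second disjunct) — holds.
[5] abs(9 - 17) = 8; 8 ≤ 8 — holds.
[6] 4q - 4s = 4(17) - 4(18) = -4 — holds.
[7] 18 / 9 = 2, so 9 divides 18 — holds.
[8] p - t = 9 - 17 = -8 — holds.
[9] q = 17 > 14, so we need s ≤ 19; s = 18 ≤ 19 — holds.
[10] p + s = 9 + 18 = 27; 27 ≤ 29 — holds.
[11] v - q = 18 - 17 = 1 — holds.
[12] p = 9, v = 18; 9 < 18 — holds.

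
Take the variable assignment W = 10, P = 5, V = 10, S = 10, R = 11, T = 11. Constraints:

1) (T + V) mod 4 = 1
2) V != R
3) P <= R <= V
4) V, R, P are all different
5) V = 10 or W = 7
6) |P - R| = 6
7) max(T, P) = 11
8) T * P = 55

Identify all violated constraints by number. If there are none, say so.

1) T + V = 21; 21 mod 4 = 1 — holds.
2) V = 10, R = 11; distinct — holds.
3) values 5, 11, 10; R = 11 is not <= V = 10 — does not hold.
4) values 10, 11, 5 are pairwise distinct — holds.
5) V = 10 = 10 (first disjunct) — holds.
6) |5 - 11| = 6 — holds.
7) max(11, 5) = 11 — holds.
8) T * P = 11 * 5 = 55 — holds.

Constraint 3 is violated.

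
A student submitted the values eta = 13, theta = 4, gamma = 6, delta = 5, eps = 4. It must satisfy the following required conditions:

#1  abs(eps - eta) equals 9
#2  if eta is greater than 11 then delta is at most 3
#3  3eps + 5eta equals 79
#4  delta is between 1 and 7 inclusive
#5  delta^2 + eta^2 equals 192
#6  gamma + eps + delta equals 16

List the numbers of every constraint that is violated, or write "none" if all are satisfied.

The assignment fails constraints 2, 3, 5, and 6.

#1 abs(4 - 13) = 9  ✓
#2 eta = 13 > 11, so we need delta ≤ 3; but delta = 5 > 3  ✗
#3 3eps + 5eta = 3(4) + 5(13) = 77, not 79  ✗
#4 delta = 5 lies in [1, 7]  ✓
#5 delta^2 + eta^2 = 5^2 + 13^2 = 25 + 169 = 194, not 192  ✗
#6 gamma + eps + delta = 6 + 4 + 5 = 15, not 16  ✗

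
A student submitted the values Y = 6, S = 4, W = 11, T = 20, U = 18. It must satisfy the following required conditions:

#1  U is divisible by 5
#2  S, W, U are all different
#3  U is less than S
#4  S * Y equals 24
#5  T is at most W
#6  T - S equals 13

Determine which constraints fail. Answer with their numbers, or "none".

#1 18 = 5*3 + 3, so 5 does not divide 18 — does not hold.
#2 values 4, 11, 18 are pairwise distinct — holds.
#3 U = 18, S = 4; 18 ≥ 4 (want <) — does not hold.
#4 S * Y = 4 * 6 = 24 — holds.
#5 T = 20, W = 11; 20 > 11 (want ≤) — does not hold.
#6 T - S = 20 - 4 = 16, not 13 — does not hold.

Constraints 1, 3, 5, and 6 are violated.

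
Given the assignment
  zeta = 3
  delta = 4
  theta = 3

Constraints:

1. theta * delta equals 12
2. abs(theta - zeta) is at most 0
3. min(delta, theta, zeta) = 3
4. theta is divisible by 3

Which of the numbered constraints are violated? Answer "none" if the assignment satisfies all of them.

None — every constraint holds.

1. theta * delta = 3 * 4 = 12  yes
2. abs(3 - 3) = 0; 0 ≤ 0  yes
3. min(4, 3, 3) = 3  yes
4. 3 / 3 = 1, so 3 divides 3  yes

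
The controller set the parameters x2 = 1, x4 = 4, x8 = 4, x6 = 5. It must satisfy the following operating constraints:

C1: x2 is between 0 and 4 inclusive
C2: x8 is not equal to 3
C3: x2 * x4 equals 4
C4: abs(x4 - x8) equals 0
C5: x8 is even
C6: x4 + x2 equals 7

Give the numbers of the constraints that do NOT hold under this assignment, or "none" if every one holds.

Constraint 6 does not hold.

C1: x2 = 1 lies in [0, 4]  ✓
C2: x8 = 4, and 4 ≠ 3  ✓
C3: x2 * x4 = 1 * 4 = 4  ✓
C4: abs(4 - 4) = 0  ✓
C5: x8 = 4 is even  ✓
C6: x4 + x2 = 4 + 1 = 5, not 7  ✗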